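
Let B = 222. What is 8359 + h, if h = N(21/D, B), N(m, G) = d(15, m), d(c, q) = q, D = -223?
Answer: 1864036/223 ≈ 8358.9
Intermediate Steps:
N(m, G) = m
h = -21/223 (h = 21/(-223) = 21*(-1/223) = -21/223 ≈ -0.094170)
8359 + h = 8359 - 21/223 = 1864036/223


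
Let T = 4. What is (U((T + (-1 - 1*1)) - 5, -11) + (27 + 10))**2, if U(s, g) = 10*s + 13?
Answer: 400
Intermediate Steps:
U(s, g) = 13 + 10*s
(U((T + (-1 - 1*1)) - 5, -11) + (27 + 10))**2 = ((13 + 10*((4 + (-1 - 1*1)) - 5)) + (27 + 10))**2 = ((13 + 10*((4 + (-1 - 1)) - 5)) + 37)**2 = ((13 + 10*((4 - 2) - 5)) + 37)**2 = ((13 + 10*(2 - 5)) + 37)**2 = ((13 + 10*(-3)) + 37)**2 = ((13 - 30) + 37)**2 = (-17 + 37)**2 = 20**2 = 400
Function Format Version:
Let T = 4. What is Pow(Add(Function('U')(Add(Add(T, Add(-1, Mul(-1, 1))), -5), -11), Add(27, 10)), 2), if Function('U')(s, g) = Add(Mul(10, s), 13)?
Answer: 400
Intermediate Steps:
Function('U')(s, g) = Add(13, Mul(10, s))
Pow(Add(Function('U')(Add(Add(T, Add(-1, Mul(-1, 1))), -5), -11), Add(27, 10)), 2) = Pow(Add(Add(13, Mul(10, Add(Add(4, Add(-1, Mul(-1, 1))), -5))), Add(27, 10)), 2) = Pow(Add(Add(13, Mul(10, Add(Add(4, Add(-1, -1)), -5))), 37), 2) = Pow(Add(Add(13, Mul(10, Add(Add(4, -2), -5))), 37), 2) = Pow(Add(Add(13, Mul(10, Add(2, -5))), 37), 2) = Pow(Add(Add(13, Mul(10, -3)), 37), 2) = Pow(Add(Add(13, -30), 37), 2) = Pow(Add(-17, 37), 2) = Pow(20, 2) = 400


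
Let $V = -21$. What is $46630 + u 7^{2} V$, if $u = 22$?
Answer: $23992$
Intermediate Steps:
$46630 + u 7^{2} V = 46630 + 22 \cdot 7^{2} \left(-21\right) = 46630 + 22 \cdot 49 \left(-21\right) = 46630 + 1078 \left(-21\right) = 46630 - 22638 = 23992$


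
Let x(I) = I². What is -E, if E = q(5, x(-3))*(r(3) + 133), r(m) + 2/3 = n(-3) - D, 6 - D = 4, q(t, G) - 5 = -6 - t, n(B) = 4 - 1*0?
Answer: 806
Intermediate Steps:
n(B) = 4 (n(B) = 4 + 0 = 4)
q(t, G) = -1 - t (q(t, G) = 5 + (-6 - t) = -1 - t)
D = 2 (D = 6 - 1*4 = 6 - 4 = 2)
r(m) = 4/3 (r(m) = -⅔ + (4 - 1*2) = -⅔ + (4 - 2) = -⅔ + 2 = 4/3)
E = -806 (E = (-1 - 1*5)*(4/3 + 133) = (-1 - 5)*(403/3) = -6*403/3 = -806)
-E = -1*(-806) = 806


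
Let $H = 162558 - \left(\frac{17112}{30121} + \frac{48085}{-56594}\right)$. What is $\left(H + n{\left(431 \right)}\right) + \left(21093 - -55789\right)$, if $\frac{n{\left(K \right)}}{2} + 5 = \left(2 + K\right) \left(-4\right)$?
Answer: $\frac{402244139488041}{1704667874} \approx 2.3597 \cdot 10^{5}$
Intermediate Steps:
$n{\left(K \right)} = -26 - 8 K$ ($n{\left(K \right)} = -10 + 2 \left(2 + K\right) \left(-4\right) = -10 + 2 \left(-8 - 4 K\right) = -10 - \left(16 + 8 K\right) = -26 - 8 K$)
$H = \frac{277107880193449}{1704667874}$ ($H = 162558 - \left(17112 \cdot \frac{1}{30121} + 48085 \left(- \frac{1}{56594}\right)\right) = 162558 - \left(\frac{17112}{30121} - \frac{48085}{56594}\right) = 162558 - - \frac{479931757}{1704667874} = 162558 + \frac{479931757}{1704667874} = \frac{277107880193449}{1704667874} \approx 1.6256 \cdot 10^{5}$)
$\left(H + n{\left(431 \right)}\right) + \left(21093 - -55789\right) = \left(\frac{277107880193449}{1704667874} - 3474\right) + \left(21093 - -55789\right) = \left(\frac{277107880193449}{1704667874} - 3474\right) + \left(21093 + 55789\right) = \left(\frac{277107880193449}{1704667874} - 3474\right) + 76882 = \frac{271185863999173}{1704667874} + 76882 = \frac{402244139488041}{1704667874}$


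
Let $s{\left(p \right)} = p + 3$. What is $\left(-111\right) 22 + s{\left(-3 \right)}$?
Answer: $-2442$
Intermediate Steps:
$s{\left(p \right)} = 3 + p$
$\left(-111\right) 22 + s{\left(-3 \right)} = \left(-111\right) 22 + \left(3 - 3\right) = -2442 + 0 = -2442$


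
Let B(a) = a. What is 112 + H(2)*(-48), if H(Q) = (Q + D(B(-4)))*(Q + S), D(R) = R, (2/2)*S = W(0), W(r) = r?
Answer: 304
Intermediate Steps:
S = 0
H(Q) = Q*(-4 + Q) (H(Q) = (Q - 4)*(Q + 0) = (-4 + Q)*Q = Q*(-4 + Q))
112 + H(2)*(-48) = 112 + (2*(-4 + 2))*(-48) = 112 + (2*(-2))*(-48) = 112 - 4*(-48) = 112 + 192 = 304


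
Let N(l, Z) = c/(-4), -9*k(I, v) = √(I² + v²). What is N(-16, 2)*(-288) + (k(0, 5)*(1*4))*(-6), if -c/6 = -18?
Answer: 23368/3 ≈ 7789.3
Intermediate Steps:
c = 108 (c = -6*(-18) = 108)
k(I, v) = -√(I² + v²)/9
N(l, Z) = -27 (N(l, Z) = 108/(-4) = 108*(-¼) = -27)
N(-16, 2)*(-288) + (k(0, 5)*(1*4))*(-6) = -27*(-288) + ((-√(0² + 5²)/9)*(1*4))*(-6) = 7776 + (-√(0 + 25)/9*4)*(-6) = 7776 + (-√25/9*4)*(-6) = 7776 + (-⅑*5*4)*(-6) = 7776 - 5/9*4*(-6) = 7776 - 20/9*(-6) = 7776 + 40/3 = 23368/3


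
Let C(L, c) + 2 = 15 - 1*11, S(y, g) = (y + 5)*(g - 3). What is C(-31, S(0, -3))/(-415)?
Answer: -2/415 ≈ -0.0048193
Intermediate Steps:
S(y, g) = (-3 + g)*(5 + y) (S(y, g) = (5 + y)*(-3 + g) = (-3 + g)*(5 + y))
C(L, c) = 2 (C(L, c) = -2 + (15 - 1*11) = -2 + (15 - 11) = -2 + 4 = 2)
C(-31, S(0, -3))/(-415) = 2/(-415) = 2*(-1/415) = -2/415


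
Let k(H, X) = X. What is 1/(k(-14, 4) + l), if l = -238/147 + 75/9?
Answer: 7/75 ≈ 0.093333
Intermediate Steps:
l = 47/7 (l = -238*1/147 + 75*(⅑) = -34/21 + 25/3 = 47/7 ≈ 6.7143)
1/(k(-14, 4) + l) = 1/(4 + 47/7) = 1/(75/7) = 7/75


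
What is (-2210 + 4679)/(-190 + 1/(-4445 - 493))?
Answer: -12191922/938221 ≈ -12.995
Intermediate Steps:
(-2210 + 4679)/(-190 + 1/(-4445 - 493)) = 2469/(-190 + 1/(-4938)) = 2469/(-190 - 1/4938) = 2469/(-938221/4938) = 2469*(-4938/938221) = -12191922/938221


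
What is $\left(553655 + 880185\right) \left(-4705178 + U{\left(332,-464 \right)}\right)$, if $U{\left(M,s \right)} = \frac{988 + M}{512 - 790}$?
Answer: $- \frac{937760613203680}{139} \approx -6.7465 \cdot 10^{12}$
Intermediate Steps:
$U{\left(M,s \right)} = - \frac{494}{139} - \frac{M}{278}$ ($U{\left(M,s \right)} = \frac{988 + M}{-278} = \left(988 + M\right) \left(- \frac{1}{278}\right) = - \frac{494}{139} - \frac{M}{278}$)
$\left(553655 + 880185\right) \left(-4705178 + U{\left(332,-464 \right)}\right) = \left(553655 + 880185\right) \left(-4705178 - \frac{660}{139}\right) = 1433840 \left(-4705178 - \frac{660}{139}\right) = 1433840 \left(- \frac{654020402}{139}\right) = - \frac{937760613203680}{139}$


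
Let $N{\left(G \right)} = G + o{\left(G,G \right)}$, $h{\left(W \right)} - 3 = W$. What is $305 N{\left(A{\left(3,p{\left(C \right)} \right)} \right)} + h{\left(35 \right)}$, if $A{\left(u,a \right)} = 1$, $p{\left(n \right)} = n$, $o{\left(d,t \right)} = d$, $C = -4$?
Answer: $648$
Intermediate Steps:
$h{\left(W \right)} = 3 + W$
$N{\left(G \right)} = 2 G$ ($N{\left(G \right)} = G + G = 2 G$)
$305 N{\left(A{\left(3,p{\left(C \right)} \right)} \right)} + h{\left(35 \right)} = 305 \cdot 2 \cdot 1 + \left(3 + 35\right) = 305 \cdot 2 + 38 = 610 + 38 = 648$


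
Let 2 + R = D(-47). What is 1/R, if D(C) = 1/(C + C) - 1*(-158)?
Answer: 94/14663 ≈ 0.0064107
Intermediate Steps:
D(C) = 158 + 1/(2*C) (D(C) = 1/(2*C) + 158 = 158 + 1/(2*C))
R = 14663/94 (R = -2 + (158 + (½)/(-47)) = -2 + (158 + (½)*(-1/47)) = -2 + (158 - 1/94) = -2 + 14851/94 = 14663/94 ≈ 155.99)
1/R = 1/(14663/94) = 94/14663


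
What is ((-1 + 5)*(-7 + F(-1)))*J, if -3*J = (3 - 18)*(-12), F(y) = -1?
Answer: 1920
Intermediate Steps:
J = -60 (J = -(3 - 18)*(-12)/3 = -(-5)*(-12) = -⅓*180 = -60)
((-1 + 5)*(-7 + F(-1)))*J = ((-1 + 5)*(-7 - 1))*(-60) = (4*(-8))*(-60) = -32*(-60) = 1920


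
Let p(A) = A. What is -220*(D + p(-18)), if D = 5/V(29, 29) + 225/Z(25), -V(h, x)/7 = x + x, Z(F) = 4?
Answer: -1707695/203 ≈ -8412.3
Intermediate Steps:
V(h, x) = -14*x (V(h, x) = -7*(x + x) = -14*x)
D = 45665/812 (D = 5/((-14*29)) + 225/4 = 5/(-406) + 225*(¼) = 5*(-1/406) + 225/4 = -5/406 + 225/4 = 45665/812 ≈ 56.238)
-220*(D + p(-18)) = -220*(45665/812 - 18) = -220*31049/812 = -1707695/203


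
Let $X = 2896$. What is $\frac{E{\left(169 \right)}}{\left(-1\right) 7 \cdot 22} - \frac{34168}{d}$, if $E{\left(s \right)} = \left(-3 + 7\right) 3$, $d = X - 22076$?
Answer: $\frac{12836}{7535} \approx 1.7035$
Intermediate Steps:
$d = -19180$ ($d = 2896 - 22076 = -19180$)
$E{\left(s \right)} = 12$ ($E{\left(s \right)} = 4 \cdot 3 = 12$)
$\frac{E{\left(169 \right)}}{\left(-1\right) 7 \cdot 22} - \frac{34168}{d} = \frac{12}{\left(-1\right) 7 \cdot 22} - \frac{34168}{-19180} = \frac{12}{\left(-7\right) 22} - - \frac{8542}{4795} = \frac{12}{-154} + \frac{8542}{4795} = 12 \left(- \frac{1}{154}\right) + \frac{8542}{4795} = - \frac{6}{77} + \frac{8542}{4795} = \frac{12836}{7535}$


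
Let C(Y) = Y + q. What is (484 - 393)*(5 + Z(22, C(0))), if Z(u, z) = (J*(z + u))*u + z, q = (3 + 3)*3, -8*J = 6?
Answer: -57967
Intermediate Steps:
J = -¾ (J = -⅛*6 = -¾ ≈ -0.75000)
q = 18 (q = 6*3 = 18)
C(Y) = 18 + Y (C(Y) = Y + 18 = 18 + Y)
Z(u, z) = z + u*(-3*u/4 - 3*z/4) (Z(u, z) = (-3*(z + u)/4)*u + z = (-3*(u + z)/4)*u + z = (-3*u/4 - 3*z/4)*u + z = u*(-3*u/4 - 3*z/4) + z = z + u*(-3*u/4 - 3*z/4))
(484 - 393)*(5 + Z(22, C(0))) = (484 - 393)*(5 + ((18 + 0) - ¾*22² - ¾*22*(18 + 0))) = 91*(5 + (18 - ¾*484 - ¾*22*18)) = 91*(5 + (18 - 363 - 297)) = 91*(5 - 642) = 91*(-637) = -57967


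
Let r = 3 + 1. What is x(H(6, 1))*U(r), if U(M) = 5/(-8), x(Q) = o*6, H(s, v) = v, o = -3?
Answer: 45/4 ≈ 11.250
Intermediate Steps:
x(Q) = -18 (x(Q) = -3*6 = -18)
r = 4
U(M) = -5/8 (U(M) = 5*(-⅛) = -5/8)
x(H(6, 1))*U(r) = -18*(-5/8) = 45/4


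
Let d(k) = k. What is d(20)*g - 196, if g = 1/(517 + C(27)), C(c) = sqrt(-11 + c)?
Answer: -102096/521 ≈ -195.96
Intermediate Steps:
g = 1/521 (g = 1/(517 + sqrt(-11 + 27)) = 1/(517 + sqrt(16)) = 1/(517 + 4) = 1/521 ≈ 0.0019194)
d(20)*g - 196 = 20*(1/521) - 196 = 20/521 - 196 = -102096/521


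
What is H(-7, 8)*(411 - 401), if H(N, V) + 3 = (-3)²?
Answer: 60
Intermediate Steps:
H(N, V) = 6 (H(N, V) = -3 + (-3)² = -3 + 9 = 6)
H(-7, 8)*(411 - 401) = 6*(411 - 401) = 6*10 = 60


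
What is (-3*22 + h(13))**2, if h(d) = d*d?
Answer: 10609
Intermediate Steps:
h(d) = d**2
(-3*22 + h(13))**2 = (-3*22 + 13**2)**2 = (-66 + 169)**2 = 103**2 = 10609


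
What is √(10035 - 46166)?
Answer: I*√36131 ≈ 190.08*I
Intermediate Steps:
√(10035 - 46166) = √(-36131) = I*√36131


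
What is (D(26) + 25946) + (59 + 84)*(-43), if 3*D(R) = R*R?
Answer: 60067/3 ≈ 20022.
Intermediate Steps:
D(R) = R²/3 (D(R) = (R*R)/3 = R²/3)
(D(26) + 25946) + (59 + 84)*(-43) = ((⅓)*26² + 25946) + (59 + 84)*(-43) = ((⅓)*676 + 25946) + 143*(-43) = (676/3 + 25946) - 6149 = 78514/3 - 6149 = 60067/3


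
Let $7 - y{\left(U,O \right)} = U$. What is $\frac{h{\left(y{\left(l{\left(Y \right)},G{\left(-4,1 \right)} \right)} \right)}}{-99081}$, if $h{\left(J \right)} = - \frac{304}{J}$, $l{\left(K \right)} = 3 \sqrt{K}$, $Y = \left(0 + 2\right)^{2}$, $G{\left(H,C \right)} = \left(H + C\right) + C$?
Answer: $\frac{304}{99081} \approx 0.0030682$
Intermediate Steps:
$G{\left(H,C \right)} = H + 2 C$ ($G{\left(H,C \right)} = \left(C + H\right) + C = H + 2 C$)
$Y = 4$ ($Y = 2^{2} = 4$)
$y{\left(U,O \right)} = 7 - U$
$\frac{h{\left(y{\left(l{\left(Y \right)},G{\left(-4,1 \right)} \right)} \right)}}{-99081} = \frac{\left(-304\right) \frac{1}{7 - 3 \sqrt{4}}}{-99081} = - \frac{304}{7 - 3 \cdot 2} \left(- \frac{1}{99081}\right) = - \frac{304}{7 - 6} \left(- \frac{1}{99081}\right) = - \frac{304}{1} \left(- \frac{1}{99081}\right) = \left(-304\right) 1 \left(- \frac{1}{99081}\right) = \left(-304\right) \left(- \frac{1}{99081}\right) = \frac{304}{99081}$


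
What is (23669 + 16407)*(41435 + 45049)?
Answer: 3465932784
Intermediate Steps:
(23669 + 16407)*(41435 + 45049) = 40076*86484 = 3465932784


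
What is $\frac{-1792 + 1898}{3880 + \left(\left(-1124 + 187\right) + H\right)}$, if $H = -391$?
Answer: $\frac{53}{1276} \approx 0.041536$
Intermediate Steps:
$\frac{-1792 + 1898}{3880 + \left(\left(-1124 + 187\right) + H\right)} = \frac{-1792 + 1898}{3880 + \left(\left(-1124 + 187\right) - 391\right)} = \frac{106}{3880 - 1328} = \frac{106}{2552} = 106 \cdot \frac{1}{2552} = \frac{53}{1276}$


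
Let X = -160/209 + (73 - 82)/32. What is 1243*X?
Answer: -791113/608 ≈ -1301.2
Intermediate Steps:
X = -7001/6688 (X = -160*1/209 - 9*1/32 = -160/209 - 9/32 = -7001/6688 ≈ -1.0468)
1243*X = 1243*(-7001/6688) = -791113/608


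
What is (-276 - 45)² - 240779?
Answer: -137738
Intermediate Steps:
(-276 - 45)² - 240779 = (-321)² - 240779 = 103041 - 240779 = -137738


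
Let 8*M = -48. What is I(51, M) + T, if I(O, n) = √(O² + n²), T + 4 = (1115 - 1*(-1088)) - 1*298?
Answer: 1901 + 3*√293 ≈ 1952.4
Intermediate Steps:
M = -6 (M = (⅛)*(-48) = -6)
T = 1901 (T = -4 + ((1115 - 1*(-1088)) - 1*298) = -4 + ((1115 + 1088) - 298) = -4 + (2203 - 298) = -4 + 1905 = 1901)
I(51, M) + T = √(51² + (-6)²) + 1901 = √(2601 + 36) + 1901 = √2637 + 1901 = 3*√293 + 1901 = 1901 + 3*√293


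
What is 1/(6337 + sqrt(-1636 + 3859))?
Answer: 6337/40155346 - 3*sqrt(247)/40155346 ≈ 0.00015664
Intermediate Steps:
1/(6337 + sqrt(-1636 + 3859)) = 1/(6337 + sqrt(2223)) = 1/(6337 + 3*sqrt(247))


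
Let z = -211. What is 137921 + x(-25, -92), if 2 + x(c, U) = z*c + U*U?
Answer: 151658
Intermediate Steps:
x(c, U) = -2 + U**2 - 211*c (x(c, U) = -2 + (-211*c + U*U) = -2 + (-211*c + U**2) = -2 + (U**2 - 211*c) = -2 + U**2 - 211*c)
137921 + x(-25, -92) = 137921 + (-2 + (-92)**2 - 211*(-25)) = 137921 + (-2 + 8464 + 5275) = 137921 + 13737 = 151658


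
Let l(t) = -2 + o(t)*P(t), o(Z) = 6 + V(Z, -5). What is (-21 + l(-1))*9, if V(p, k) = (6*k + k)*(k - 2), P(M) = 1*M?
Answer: -2466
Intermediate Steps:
P(M) = M
V(p, k) = 7*k*(-2 + k) (V(p, k) = (7*k)*(-2 + k) = 7*k*(-2 + k))
o(Z) = 251 (o(Z) = 6 + 7*(-5)*(-2 - 5) = 6 + 7*(-5)*(-7) = 6 + 245 = 251)
l(t) = -2 + 251*t
(-21 + l(-1))*9 = (-21 + (-2 + 251*(-1)))*9 = (-21 + (-2 - 251))*9 = (-21 - 253)*9 = -274*9 = -2466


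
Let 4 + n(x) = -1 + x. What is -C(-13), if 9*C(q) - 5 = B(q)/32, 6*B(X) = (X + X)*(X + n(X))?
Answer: -883/864 ≈ -1.0220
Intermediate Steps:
n(x) = -5 + x (n(x) = -4 + (-1 + x) = -5 + x)
B(X) = X*(-5 + 2*X)/3 (B(X) = ((X + X)*(X + (-5 + X)))/6 = ((2*X)*(-5 + 2*X))/6 = (2*X*(-5 + 2*X))/6 = X*(-5 + 2*X)/3)
C(q) = 5/9 + q*(-5 + 2*q)/864 (C(q) = 5/9 + ((q*(-5 + 2*q)/3)/32)/9 = 5/9 + ((q*(-5 + 2*q)/3)*(1/32))/9 = 5/9 + (q*(-5 + 2*q)/96)/9 = 5/9 + q*(-5 + 2*q)/864)
-C(-13) = -(5/9 + (1/864)*(-13)*(-5 + 2*(-13))) = -(5/9 + (1/864)*(-13)*(-5 - 26)) = -(5/9 + (1/864)*(-13)*(-31)) = -(5/9 + 403/864) = -1*883/864 = -883/864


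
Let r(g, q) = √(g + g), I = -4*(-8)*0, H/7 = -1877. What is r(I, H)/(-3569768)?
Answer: 0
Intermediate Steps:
H = -13139 (H = 7*(-1877) = -13139)
I = 0 (I = 32*0 = 0)
r(g, q) = √2*√g (r(g, q) = √(2*g) = √2*√g)
r(I, H)/(-3569768) = (√2*√0)/(-3569768) = (√2*0)*(-1/3569768) = 0*(-1/3569768) = 0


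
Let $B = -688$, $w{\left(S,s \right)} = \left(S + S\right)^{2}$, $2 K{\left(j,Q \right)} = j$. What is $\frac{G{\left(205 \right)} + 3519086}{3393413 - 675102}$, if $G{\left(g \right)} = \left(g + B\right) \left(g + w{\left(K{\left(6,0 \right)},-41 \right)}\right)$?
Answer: $\frac{3402683}{2718311} \approx 1.2518$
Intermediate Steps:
$K{\left(j,Q \right)} = \frac{j}{2}$
$w{\left(S,s \right)} = 4 S^{2}$ ($w{\left(S,s \right)} = \left(2 S\right)^{2} = 4 S^{2}$)
$G{\left(g \right)} = \left(-688 + g\right) \left(36 + g\right)$ ($G{\left(g \right)} = \left(g - 688\right) \left(g + 4 \left(\frac{1}{2} \cdot 6\right)^{2}\right) = \left(-688 + g\right) \left(g + 4 \cdot 3^{2}\right) = \left(-688 + g\right) \left(g + 4 \cdot 9\right) = \left(-688 + g\right) \left(g + 36\right) = \left(-688 + g\right) \left(36 + g\right)$)
$\frac{G{\left(205 \right)} + 3519086}{3393413 - 675102} = \frac{\left(-24768 + 205^{2} - 133660\right) + 3519086}{3393413 - 675102} = \frac{\left(-24768 + 42025 - 133660\right) + 3519086}{2718311} = \left(-116403 + 3519086\right) \frac{1}{2718311} = 3402683 \cdot \frac{1}{2718311} = \frac{3402683}{2718311}$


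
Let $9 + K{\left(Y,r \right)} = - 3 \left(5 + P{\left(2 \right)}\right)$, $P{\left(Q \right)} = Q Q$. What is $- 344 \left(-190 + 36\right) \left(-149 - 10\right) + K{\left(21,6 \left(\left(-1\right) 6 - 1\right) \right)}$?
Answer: $-8423220$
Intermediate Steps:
$P{\left(Q \right)} = Q^{2}$
$K{\left(Y,r \right)} = -36$ ($K{\left(Y,r \right)} = -9 - 3 \left(5 + 2^{2}\right) = -9 - 3 \left(5 + 4\right) = -9 - 27 = -36$)
$- 344 \left(-190 + 36\right) \left(-149 - 10\right) + K{\left(21,6 \left(\left(-1\right) 6 - 1\right) \right)} = - 344 \left(-190 + 36\right) \left(-149 - 10\right) - 36 = - 344 \left(\left(-154\right) \left(-159\right)\right) - 36 = \left(-344\right) 24486 - 36 = -8423184 - 36 = -8423220$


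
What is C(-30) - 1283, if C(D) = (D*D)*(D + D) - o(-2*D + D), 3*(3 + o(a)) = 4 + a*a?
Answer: -166744/3 ≈ -55581.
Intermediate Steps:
o(a) = -5/3 + a**2/3 (o(a) = -3 + (4 + a*a)/3 = -3 + (4 + a**2)/3 = -3 + (4/3 + a**2/3) = -5/3 + a**2/3)
C(D) = 5/3 + 2*D**3 - D**2/3 (C(D) = (D*D)*(D + D) - (-5/3 + (-2*D + D)**2/3) = D**2*(2*D) - (-5/3 + (-D)**2/3) = 2*D**3 - (-5/3 + D**2/3) = 2*D**3 + (5/3 - D**2/3) = 5/3 + 2*D**3 - D**2/3)
C(-30) - 1283 = (5/3 + 2*(-30)**3 - 1/3*(-30)**2) - 1283 = (5/3 + 2*(-27000) - 1/3*900) - 1283 = (5/3 - 54000 - 300) - 1283 = -162895/3 - 1283 = -166744/3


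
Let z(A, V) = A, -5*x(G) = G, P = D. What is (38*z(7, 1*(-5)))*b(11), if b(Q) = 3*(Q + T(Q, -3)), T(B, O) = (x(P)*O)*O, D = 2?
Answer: 29526/5 ≈ 5905.2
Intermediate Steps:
P = 2
x(G) = -G/5
T(B, O) = -2*O**2/5 (T(B, O) = ((-1/5*2)*O)*O = (-2*O/5)*O = -2*O**2/5)
b(Q) = -54/5 + 3*Q (b(Q) = 3*(Q - 2/5*(-3)**2) = 3*(Q - 2/5*9) = 3*(Q - 18/5) = 3*(-18/5 + Q) = -54/5 + 3*Q)
(38*z(7, 1*(-5)))*b(11) = (38*7)*(-54/5 + 3*11) = 266*(-54/5 + 33) = 266*(111/5) = 29526/5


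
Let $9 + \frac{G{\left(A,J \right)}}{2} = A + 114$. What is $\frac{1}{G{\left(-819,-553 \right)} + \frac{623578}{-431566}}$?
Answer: $- \frac{215783}{308449913} \approx -0.00069957$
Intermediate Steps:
$G{\left(A,J \right)} = 210 + 2 A$ ($G{\left(A,J \right)} = -18 + 2 \left(A + 114\right) = -18 + 2 \left(114 + A\right) = -18 + \left(228 + 2 A\right) = 210 + 2 A$)
$\frac{1}{G{\left(-819,-553 \right)} + \frac{623578}{-431566}} = \frac{1}{\left(210 + 2 \left(-819\right)\right) + \frac{623578}{-431566}} = \frac{1}{\left(210 - 1638\right) + 623578 \left(- \frac{1}{431566}\right)} = \frac{1}{-1428 - \frac{311789}{215783}} = \frac{1}{- \frac{308449913}{215783}} = - \frac{215783}{308449913}$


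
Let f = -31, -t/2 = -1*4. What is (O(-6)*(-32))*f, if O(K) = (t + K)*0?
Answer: 0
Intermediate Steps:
t = 8 (t = -(-2)*4 = -2*(-4) = 8)
O(K) = 0 (O(K) = (8 + K)*0 = 0)
(O(-6)*(-32))*f = (0*(-32))*(-31) = 0*(-31) = 0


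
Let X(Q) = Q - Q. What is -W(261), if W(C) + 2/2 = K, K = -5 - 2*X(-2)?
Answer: 6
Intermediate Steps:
X(Q) = 0
K = -5 (K = -5 - 2*0 = -5 + 0 = -5)
W(C) = -6 (W(C) = -1 - 5 = -6)
-W(261) = -1*(-6) = 6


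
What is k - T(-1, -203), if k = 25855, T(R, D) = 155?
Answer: 25700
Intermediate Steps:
k - T(-1, -203) = 25855 - 1*155 = 25855 - 155 = 25700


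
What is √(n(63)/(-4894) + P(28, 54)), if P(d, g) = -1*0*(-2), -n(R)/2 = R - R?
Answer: 0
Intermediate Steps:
n(R) = 0 (n(R) = -2*(R - R) = -2*0 = 0)
P(d, g) = 0 (P(d, g) = 0*(-2) = 0)
√(n(63)/(-4894) + P(28, 54)) = √(0/(-4894) + 0) = √(0*(-1/4894) + 0) = √(0 + 0) = √0 = 0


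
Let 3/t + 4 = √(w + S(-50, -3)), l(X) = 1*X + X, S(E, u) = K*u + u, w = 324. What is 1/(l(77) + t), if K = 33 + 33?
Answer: 16490/2541299 - 3*√123/2541299 ≈ 0.0064757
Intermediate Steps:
K = 66
S(E, u) = 67*u (S(E, u) = 66*u + u = 67*u)
l(X) = 2*X (l(X) = X + X = 2*X)
t = 3/(-4 + √123) (t = 3/(-4 + √(324 + 67*(-3))) = 3/(-4 + √(324 - 201)) = 3/(-4 + √123) ≈ 0.42310)
1/(l(77) + t) = 1/(2*77 + (12/107 + 3*√123/107)) = 1/(154 + (12/107 + 3*√123/107)) = 1/(16490/107 + 3*√123/107)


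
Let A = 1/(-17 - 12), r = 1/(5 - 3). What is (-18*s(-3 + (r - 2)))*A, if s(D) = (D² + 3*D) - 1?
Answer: 207/58 ≈ 3.5690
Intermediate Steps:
r = ½ (r = 1/2 = ½ ≈ 0.50000)
A = -1/29 (A = 1/(-29) = -1/29 ≈ -0.034483)
s(D) = -1 + D² + 3*D
(-18*s(-3 + (r - 2)))*A = -18*(-1 + (-3 + (½ - 2))² + 3*(-3 + (½ - 2)))*(-1/29) = -18*(-1 + (-3 - 3/2)² + 3*(-3 - 3/2))*(-1/29) = -18*(-1 + (-9/2)² + 3*(-9/2))*(-1/29) = -18*(-1 + 81/4 - 27/2)*(-1/29) = -18*23/4*(-1/29) = -207/2*(-1/29) = 207/58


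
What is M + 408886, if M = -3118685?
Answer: -2709799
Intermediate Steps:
M + 408886 = -3118685 + 408886 = -2709799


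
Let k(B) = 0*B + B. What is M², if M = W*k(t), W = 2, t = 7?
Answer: 196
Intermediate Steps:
k(B) = B (k(B) = 0 + B = B)
M = 14 (M = 2*7 = 14)
M² = 14² = 196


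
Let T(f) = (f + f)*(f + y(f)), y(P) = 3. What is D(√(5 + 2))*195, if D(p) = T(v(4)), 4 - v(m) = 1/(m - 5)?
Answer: 15600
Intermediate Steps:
v(m) = 4 - 1/(-5 + m) (v(m) = 4 - 1/(m - 5) = 4 - 1/(-5 + m))
T(f) = 2*f*(3 + f) (T(f) = (f + f)*(f + 3) = (2*f)*(3 + f) = 2*f*(3 + f))
D(p) = 80 (D(p) = 2*((-21 + 4*4)/(-5 + 4))*(3 + (-21 + 4*4)/(-5 + 4)) = 2*((-21 + 16)/(-1))*(3 + (-21 + 16)/(-1)) = 2*(-1*(-5))*(3 - 1*(-5)) = 2*5*(3 + 5) = 2*5*8 = 80)
D(√(5 + 2))*195 = 80*195 = 15600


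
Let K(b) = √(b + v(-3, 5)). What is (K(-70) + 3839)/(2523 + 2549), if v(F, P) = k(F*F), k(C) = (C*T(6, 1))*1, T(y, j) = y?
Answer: 3839/5072 + I/1268 ≈ 0.7569 + 0.00078864*I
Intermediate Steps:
k(C) = 6*C (k(C) = (C*6)*1 = (6*C)*1 = 6*C)
v(F, P) = 6*F² (v(F, P) = 6*(F*F) = 6*F²)
K(b) = √(54 + b) (K(b) = √(b + 6*(-3)²) = √(b + 6*9) = √(b + 54) = √(54 + b))
(K(-70) + 3839)/(2523 + 2549) = (√(54 - 70) + 3839)/(2523 + 2549) = (√(-16) + 3839)/5072 = (4*I + 3839)*(1/5072) = (3839 + 4*I)*(1/5072) = 3839/5072 + I/1268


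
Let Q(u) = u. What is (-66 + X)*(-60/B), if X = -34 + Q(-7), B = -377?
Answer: -6420/377 ≈ -17.029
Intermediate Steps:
X = -41 (X = -34 - 7 = -41)
(-66 + X)*(-60/B) = (-66 - 41)*(-60/(-377)) = -(-6420)*(-1)/377 = -107*60/377 = -6420/377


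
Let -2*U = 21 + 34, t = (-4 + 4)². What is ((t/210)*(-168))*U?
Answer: 0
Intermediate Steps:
t = 0 (t = 0² = 0)
U = -55/2 (U = -(21 + 34)/2 = -½*55 = -55/2 ≈ -27.500)
((t/210)*(-168))*U = ((0/210)*(-168))*(-55/2) = ((0*(1/210))*(-168))*(-55/2) = (0*(-168))*(-55/2) = 0*(-55/2) = 0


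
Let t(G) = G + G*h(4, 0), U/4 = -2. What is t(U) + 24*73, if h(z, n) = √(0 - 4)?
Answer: 1744 - 16*I ≈ 1744.0 - 16.0*I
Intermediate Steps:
h(z, n) = 2*I (h(z, n) = √(-4) = 2*I)
U = -8 (U = 4*(-2) = -8)
t(G) = G + 2*I*G (t(G) = G + G*(2*I) = G + 2*I*G)
t(U) + 24*73 = -8*(1 + 2*I) + 24*73 = (-8 - 16*I) + 1752 = 1744 - 16*I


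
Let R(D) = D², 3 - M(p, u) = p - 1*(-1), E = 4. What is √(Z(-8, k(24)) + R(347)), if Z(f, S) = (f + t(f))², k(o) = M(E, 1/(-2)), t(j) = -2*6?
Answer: √120809 ≈ 347.58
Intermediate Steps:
t(j) = -12
M(p, u) = 2 - p (M(p, u) = 3 - (p - 1*(-1)) = 3 - (p + 1) = 3 - (1 + p) = 3 + (-1 - p) = 2 - p)
k(o) = -2 (k(o) = 2 - 1*4 = 2 - 4 = -2)
Z(f, S) = (-12 + f)² (Z(f, S) = (f - 12)² = (-12 + f)²)
√(Z(-8, k(24)) + R(347)) = √((-12 - 8)² + 347²) = √((-20)² + 120409) = √(400 + 120409) = √120809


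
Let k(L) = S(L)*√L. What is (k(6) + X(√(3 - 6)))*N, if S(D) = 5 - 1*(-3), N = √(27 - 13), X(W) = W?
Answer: 16*√21 + I*√42 ≈ 73.321 + 6.4807*I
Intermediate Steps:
N = √14 ≈ 3.7417
S(D) = 8 (S(D) = 5 + 3 = 8)
k(L) = 8*√L
(k(6) + X(√(3 - 6)))*N = (8*√6 + √(3 - 6))*√14 = (8*√6 + √(-3))*√14 = (8*√6 + I*√3)*√14 = √14*(8*√6 + I*√3)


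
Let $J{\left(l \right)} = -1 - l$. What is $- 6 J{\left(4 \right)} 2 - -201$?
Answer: $261$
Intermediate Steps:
$- 6 J{\left(4 \right)} 2 - -201 = - 6 \left(-1 - 4\right) 2 - -201 = - 6 \left(-1 - 4\right) 2 + 201 = \left(-6\right) \left(-5\right) 2 + 201 = 30 \cdot 2 + 201 = 60 + 201 = 261$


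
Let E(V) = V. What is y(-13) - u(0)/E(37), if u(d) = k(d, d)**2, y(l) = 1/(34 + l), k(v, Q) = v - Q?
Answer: 1/21 ≈ 0.047619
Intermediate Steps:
u(d) = 0 (u(d) = (d - d)**2 = 0**2 = 0)
y(-13) - u(0)/E(37) = 1/(34 - 13) - 0/37 = 1/21 - 0/37 = 1/21 - 1*0 = 1/21 + 0 = 1/21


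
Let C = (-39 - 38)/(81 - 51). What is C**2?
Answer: 5929/900 ≈ 6.5878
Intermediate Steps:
C = -77/30 ≈ -2.5667
C**2 = (-77/30)**2 = 5929/900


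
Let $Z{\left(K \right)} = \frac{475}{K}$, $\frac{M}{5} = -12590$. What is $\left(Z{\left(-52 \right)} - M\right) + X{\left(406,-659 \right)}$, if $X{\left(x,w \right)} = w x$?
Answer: $- \frac{10639883}{52} \approx -2.0461 \cdot 10^{5}$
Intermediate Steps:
$M = -62950$ ($M = 5 \left(-12590\right) = -62950$)
$\left(Z{\left(-52 \right)} - M\right) + X{\left(406,-659 \right)} = \left(\frac{475}{-52} - -62950\right) - 267554 = \left(475 \left(- \frac{1}{52}\right) + 62950\right) - 267554 = \left(- \frac{475}{52} + 62950\right) - 267554 = \frac{3272925}{52} - 267554 = - \frac{10639883}{52}$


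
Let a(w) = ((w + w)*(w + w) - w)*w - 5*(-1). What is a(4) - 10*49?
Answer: -245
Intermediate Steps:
a(w) = 5 + w*(-w + 4*w²) (a(w) = ((2*w)*(2*w) - w)*w + 5 = (4*w² - w)*w + 5 = (-w + 4*w²)*w + 5 = w*(-w + 4*w²) + 5 = 5 + w*(-w + 4*w²))
a(4) - 10*49 = (5 - 1*4² + 4*4³) - 10*49 = (5 - 1*16 + 4*64) - 490 = (5 - 16 + 256) - 490 = 245 - 490 = -245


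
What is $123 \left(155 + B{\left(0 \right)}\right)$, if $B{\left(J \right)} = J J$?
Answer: $19065$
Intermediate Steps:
$B{\left(J \right)} = J^{2}$
$123 \left(155 + B{\left(0 \right)}\right) = 123 \left(155 + 0^{2}\right) = 123 \left(155 + 0\right) = 123 \cdot 155 = 19065$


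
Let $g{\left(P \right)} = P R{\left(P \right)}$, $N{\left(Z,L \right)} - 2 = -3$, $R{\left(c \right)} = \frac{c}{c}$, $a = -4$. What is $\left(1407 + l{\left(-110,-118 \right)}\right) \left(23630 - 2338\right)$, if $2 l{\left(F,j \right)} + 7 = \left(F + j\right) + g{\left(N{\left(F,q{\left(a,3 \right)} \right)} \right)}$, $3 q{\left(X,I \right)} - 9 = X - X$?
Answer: $27445388$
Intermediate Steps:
$R{\left(c \right)} = 1$
$q{\left(X,I \right)} = 3$ ($q{\left(X,I \right)} = 3 + \frac{X - X}{3} = 3 + \frac{1}{3} \cdot 0 = 3 + 0 = 3$)
$N{\left(Z,L \right)} = -1$ ($N{\left(Z,L \right)} = 2 - 3 = -1$)
$g{\left(P \right)} = P$ ($g{\left(P \right)} = P 1 = P$)
$l{\left(F,j \right)} = -4 + \frac{F}{2} + \frac{j}{2}$ ($l{\left(F,j \right)} = - \frac{7}{2} + \frac{\left(F + j\right) - 1}{2} = - \frac{7}{2} + \frac{-1 + F + j}{2} = - \frac{7}{2} + \left(- \frac{1}{2} + \frac{F}{2} + \frac{j}{2}\right) = -4 + \frac{F}{2} + \frac{j}{2}$)
$\left(1407 + l{\left(-110,-118 \right)}\right) \left(23630 - 2338\right) = \left(1407 + \left(-4 + \frac{1}{2} \left(-110\right) + \frac{1}{2} \left(-118\right)\right)\right) \left(23630 - 2338\right) = \left(1407 - 118\right) 21292 = 1289 \cdot 21292 = 27445388$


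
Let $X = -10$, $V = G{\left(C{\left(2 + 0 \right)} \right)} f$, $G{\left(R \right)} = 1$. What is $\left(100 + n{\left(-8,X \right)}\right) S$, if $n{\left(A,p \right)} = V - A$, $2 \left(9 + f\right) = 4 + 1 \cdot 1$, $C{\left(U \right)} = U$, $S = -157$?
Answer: $- \frac{31871}{2} \approx -15936.0$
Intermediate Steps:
$f = - \frac{13}{2}$ ($f = -9 + \frac{4 + 1 \cdot 1}{2} = -9 + \frac{4 + 1}{2} = -9 + \frac{1}{2} \cdot 5 = -9 + \frac{5}{2} = - \frac{13}{2} \approx -6.5$)
$V = - \frac{13}{2}$ ($V = 1 \left(- \frac{13}{2}\right) = - \frac{13}{2} \approx -6.5$)
$n{\left(A,p \right)} = - \frac{13}{2} - A$
$\left(100 + n{\left(-8,X \right)}\right) S = \left(100 - - \frac{3}{2}\right) \left(-157\right) = \left(100 + \left(- \frac{13}{2} + 8\right)\right) \left(-157\right) = \left(100 + \frac{3}{2}\right) \left(-157\right) = \frac{203}{2} \left(-157\right) = - \frac{31871}{2}$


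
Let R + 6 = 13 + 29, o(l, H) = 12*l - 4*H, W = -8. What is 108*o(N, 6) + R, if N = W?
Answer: -12924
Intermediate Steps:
N = -8
o(l, H) = -4*H + 12*l
R = 36 (R = -6 + (13 + 29) = -6 + 42 = 36)
108*o(N, 6) + R = 108*(-4*6 + 12*(-8)) + 36 = 108*(-24 - 96) + 36 = 108*(-120) + 36 = -12960 + 36 = -12924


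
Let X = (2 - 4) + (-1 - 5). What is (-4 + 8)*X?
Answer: -32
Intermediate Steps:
X = -8 (X = -2 - 6 = -8)
(-4 + 8)*X = (-4 + 8)*(-8) = 4*(-8) = -32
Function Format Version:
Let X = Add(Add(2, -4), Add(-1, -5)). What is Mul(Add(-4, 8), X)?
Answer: -32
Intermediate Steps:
X = -8 (X = Add(-2, -6) = -8)
Mul(Add(-4, 8), X) = Mul(Add(-4, 8), -8) = Mul(4, -8) = -32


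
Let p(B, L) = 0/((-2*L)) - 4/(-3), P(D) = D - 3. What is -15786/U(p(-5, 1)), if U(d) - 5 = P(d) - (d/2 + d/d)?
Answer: -47358/5 ≈ -9471.6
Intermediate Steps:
P(D) = -3 + D
p(B, L) = 4/3 (p(B, L) = 0*(-1/(2*L)) - 4*(-⅓) = 0 + 4/3 = 4/3)
U(d) = 1 + d/2 (U(d) = 5 + ((-3 + d) - (d/2 + d/d)) = 5 + ((-3 + d) - (d*(½) + 1)) = 5 + ((-3 + d) - (d/2 + 1)) = 5 + ((-3 + d) - (1 + d/2)) = 5 + ((-3 + d) + (-1 - d/2)) = 5 + (-4 + d/2) = 1 + d/2)
-15786/U(p(-5, 1)) = -15786/(1 + (½)*(4/3)) = -15786/(1 + ⅔) = -15786/(5/3) = (⅗)*(-15786) = -47358/5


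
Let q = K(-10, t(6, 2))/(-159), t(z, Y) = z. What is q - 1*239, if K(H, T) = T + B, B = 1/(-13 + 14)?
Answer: -38008/159 ≈ -239.04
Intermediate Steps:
B = 1 (B = 1/1 = 1)
K(H, T) = 1 + T (K(H, T) = T + 1 = 1 + T)
q = -7/159 (q = (1 + 6)/(-159) = 7*(-1/159) = -7/159 ≈ -0.044025)
q - 1*239 = -7/159 - 1*239 = -7/159 - 239 = -38008/159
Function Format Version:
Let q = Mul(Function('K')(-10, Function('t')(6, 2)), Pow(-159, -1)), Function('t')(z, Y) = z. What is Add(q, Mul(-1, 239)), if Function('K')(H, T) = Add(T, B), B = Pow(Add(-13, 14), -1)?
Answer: Rational(-38008, 159) ≈ -239.04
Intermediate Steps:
B = 1 (B = Pow(1, -1) = 1)
Function('K')(H, T) = Add(1, T) (Function('K')(H, T) = Add(T, 1) = Add(1, T))
q = Rational(-7, 159) (q = Mul(Add(1, 6), Pow(-159, -1)) = Mul(7, Rational(-1, 159)) = Rational(-7, 159) ≈ -0.044025)
Add(q, Mul(-1, 239)) = Add(Rational(-7, 159), Mul(-1, 239)) = Add(Rational(-7, 159), -239) = Rational(-38008, 159)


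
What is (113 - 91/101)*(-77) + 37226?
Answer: 2888032/101 ≈ 28594.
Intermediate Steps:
(113 - 91/101)*(-77) + 37226 = (11322/101)*(-77) + 37226 = -871794/101 + 37226 = 2888032/101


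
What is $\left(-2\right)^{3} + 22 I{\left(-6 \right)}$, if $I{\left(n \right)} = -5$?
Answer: $-118$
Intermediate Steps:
$\left(-2\right)^{3} + 22 I{\left(-6 \right)} = \left(-2\right)^{3} + 22 \left(-5\right) = -8 - 110 = -118$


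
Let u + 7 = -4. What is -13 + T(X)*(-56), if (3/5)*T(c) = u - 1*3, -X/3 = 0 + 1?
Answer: 3881/3 ≈ 1293.7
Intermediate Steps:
u = -11 (u = -7 - 4 = -11)
X = -3 (X = -3*(0 + 1) = -3*1 = -3)
T(c) = -70/3 (T(c) = 5*(-11 - 1*3)/3 = 5*(-11 - 3)/3 = (5/3)*(-14) = -70/3)
-13 + T(X)*(-56) = -13 - 70/3*(-56) = -13 + 3920/3 = 3881/3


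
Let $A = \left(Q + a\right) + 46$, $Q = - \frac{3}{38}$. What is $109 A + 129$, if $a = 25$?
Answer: $\frac{298657}{38} \approx 7859.4$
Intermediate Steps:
$Q = - \frac{3}{38}$ ($Q = \left(-3\right) \frac{1}{38} = - \frac{3}{38} \approx -0.078947$)
$A = \frac{2695}{38}$ ($A = \left(- \frac{3}{38} + 25\right) + 46 = \frac{947}{38} + 46 = \frac{2695}{38} \approx 70.921$)
$109 A + 129 = 109 \cdot \frac{2695}{38} + 129 = \frac{293755}{38} + 129 = \frac{298657}{38}$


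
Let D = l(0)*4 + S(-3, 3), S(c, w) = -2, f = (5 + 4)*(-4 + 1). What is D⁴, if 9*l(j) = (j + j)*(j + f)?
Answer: 16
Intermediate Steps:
f = -27 (f = 9*(-3) = -27)
l(j) = 2*j*(-27 + j)/9 (l(j) = ((j + j)*(j - 27))/9 = ((2*j)*(-27 + j))/9 = (2*j*(-27 + j))/9 = 2*j*(-27 + j)/9)
D = -2 (D = ((2/9)*0*(-27 + 0))*4 - 2 = ((2/9)*0*(-27))*4 - 2 = 0*4 - 2 = 0 - 2 = -2)
D⁴ = (-2)⁴ = 16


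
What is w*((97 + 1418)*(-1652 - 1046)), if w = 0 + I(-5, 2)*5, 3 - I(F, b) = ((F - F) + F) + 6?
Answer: -40874700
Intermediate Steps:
I(F, b) = -3 - F (I(F, b) = 3 - (((F - F) + F) + 6) = 3 - ((0 + F) + 6) = 3 - (F + 6) = 3 - (6 + F) = 3 + (-6 - F) = -3 - F)
w = 10 (w = 0 + (-3 - 1*(-5))*5 = 0 + (-3 + 5)*5 = 0 + 2*5 = 0 + 10 = 10)
w*((97 + 1418)*(-1652 - 1046)) = 10*((97 + 1418)*(-1652 - 1046)) = 10*(1515*(-2698)) = 10*(-4087470) = -40874700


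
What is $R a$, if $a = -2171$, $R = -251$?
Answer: $544921$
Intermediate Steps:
$R a = \left(-251\right) \left(-2171\right) = 544921$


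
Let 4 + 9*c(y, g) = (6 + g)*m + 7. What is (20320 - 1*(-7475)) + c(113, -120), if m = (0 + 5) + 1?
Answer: 83158/3 ≈ 27719.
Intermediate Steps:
m = 6 (m = 5 + 1 = 6)
c(y, g) = 13/3 + 2*g/3 (c(y, g) = -4/9 + ((6 + g)*6 + 7)/9 = -4/9 + ((36 + 6*g) + 7)/9 = -4/9 + (43 + 6*g)/9 = -4/9 + (43/9 + 2*g/3) = 13/3 + 2*g/3)
(20320 - 1*(-7475)) + c(113, -120) = (20320 - 1*(-7475)) + (13/3 + (⅔)*(-120)) = (20320 + 7475) + (13/3 - 80) = 27795 - 227/3 = 83158/3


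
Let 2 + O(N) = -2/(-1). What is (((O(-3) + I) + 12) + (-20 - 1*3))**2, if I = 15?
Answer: 16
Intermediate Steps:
O(N) = 0 (O(N) = -2 - 2/(-1) = -2 - 2*(-1) = -2 + 2 = 0)
(((O(-3) + I) + 12) + (-20 - 1*3))**2 = (((0 + 15) + 12) + (-20 - 1*3))**2 = ((15 + 12) + (-20 - 3))**2 = (27 - 23)**2 = 4**2 = 16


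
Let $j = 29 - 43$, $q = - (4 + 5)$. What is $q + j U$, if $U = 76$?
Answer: $-1073$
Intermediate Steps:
$q = -9$ ($q = \left(-1\right) 9 = -9$)
$j = -14$
$q + j U = -9 - 1064 = -1073$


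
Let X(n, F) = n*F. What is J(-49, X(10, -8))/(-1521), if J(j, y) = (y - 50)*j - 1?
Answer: -2123/507 ≈ -4.1874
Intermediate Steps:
X(n, F) = F*n
J(j, y) = -1 + j*(-50 + y) (J(j, y) = (-50 + y)*j - 1 = j*(-50 + y) - 1 = -1 + j*(-50 + y))
J(-49, X(10, -8))/(-1521) = (-1 - 50*(-49) - (-392)*10)/(-1521) = (-1 + 2450 - 49*(-80))*(-1/1521) = (-1 + 2450 + 3920)*(-1/1521) = 6369*(-1/1521) = -2123/507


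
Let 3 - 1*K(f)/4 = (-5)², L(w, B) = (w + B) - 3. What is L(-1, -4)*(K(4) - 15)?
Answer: 824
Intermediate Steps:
L(w, B) = -3 + B + w (L(w, B) = (B + w) - 3 = -3 + B + w)
K(f) = -88 (K(f) = 12 - 4*(-5)² = 12 - 4*25 = 12 - 100 = -88)
L(-1, -4)*(K(4) - 15) = (-3 - 4 - 1)*(-88 - 15) = -8*(-103) = 824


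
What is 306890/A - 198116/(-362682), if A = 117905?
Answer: 13466234596/4276202121 ≈ 3.1491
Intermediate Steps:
306890/A - 198116/(-362682) = 306890/117905 - 198116/(-362682) = 306890*(1/117905) - 198116*(-1/362682) = 61378/23581 + 99058/181341 = 13466234596/4276202121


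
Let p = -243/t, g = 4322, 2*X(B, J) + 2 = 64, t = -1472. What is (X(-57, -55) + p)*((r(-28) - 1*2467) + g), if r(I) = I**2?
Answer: 121064125/1472 ≈ 82245.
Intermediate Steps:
X(B, J) = 31 (X(B, J) = -1 + (1/2)*64 = -1 + 32 = 31)
p = 243/1472 (p = -243/(-1472) = -243*(-1/1472) = 243/1472 ≈ 0.16508)
(X(-57, -55) + p)*((r(-28) - 1*2467) + g) = (31 + 243/1472)*(((-28)**2 - 1*2467) + 4322) = 45875*((784 - 2467) + 4322)/1472 = 45875*(-1683 + 4322)/1472 = (45875/1472)*2639 = 121064125/1472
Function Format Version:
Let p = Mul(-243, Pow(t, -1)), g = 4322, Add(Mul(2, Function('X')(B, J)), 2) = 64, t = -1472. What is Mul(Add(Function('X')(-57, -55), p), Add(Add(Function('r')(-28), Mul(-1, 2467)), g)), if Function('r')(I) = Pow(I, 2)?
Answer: Rational(121064125, 1472) ≈ 82245.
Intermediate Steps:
Function('X')(B, J) = 31 (Function('X')(B, J) = Add(-1, Mul(Rational(1, 2), 64)) = Add(-1, 32) = 31)
p = Rational(243, 1472) (p = Mul(-243, Pow(-1472, -1)) = Mul(-243, Rational(-1, 1472)) = Rational(243, 1472) ≈ 0.16508)
Mul(Add(Function('X')(-57, -55), p), Add(Add(Function('r')(-28), Mul(-1, 2467)), g)) = Mul(Add(31, Rational(243, 1472)), Add(Add(Pow(-28, 2), Mul(-1, 2467)), 4322)) = Mul(Rational(45875, 1472), Add(Add(784, -2467), 4322)) = Mul(Rational(45875, 1472), Add(-1683, 4322)) = Mul(Rational(45875, 1472), 2639) = Rational(121064125, 1472)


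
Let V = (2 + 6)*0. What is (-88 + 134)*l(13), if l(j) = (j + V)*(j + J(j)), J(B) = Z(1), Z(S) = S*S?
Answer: 8372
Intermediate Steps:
Z(S) = S²
J(B) = 1 (J(B) = 1² = 1)
V = 0 (V = 8*0 = 0)
l(j) = j*(1 + j) (l(j) = (j + 0)*(j + 1) = j*(1 + j))
(-88 + 134)*l(13) = (-88 + 134)*(13*(1 + 13)) = 46*(13*14) = 46*182 = 8372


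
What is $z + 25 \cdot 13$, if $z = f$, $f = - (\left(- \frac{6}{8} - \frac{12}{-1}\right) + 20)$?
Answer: $\frac{1175}{4} \approx 293.75$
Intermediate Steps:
$f = - \frac{125}{4}$ ($f = - (\left(\left(-6\right) \frac{1}{8} - -12\right) + 20) = - (\left(- \frac{3}{4} + 12\right) + 20) = - (\frac{45}{4} + 20) = \left(-1\right) \frac{125}{4} = - \frac{125}{4} \approx -31.25$)
$z = - \frac{125}{4} \approx -31.25$
$z + 25 \cdot 13 = - \frac{125}{4} + 25 \cdot 13 = - \frac{125}{4} + 325 = \frac{1175}{4}$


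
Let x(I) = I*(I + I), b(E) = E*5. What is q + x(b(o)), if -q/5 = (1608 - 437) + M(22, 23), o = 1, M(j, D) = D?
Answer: -5920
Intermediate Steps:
b(E) = 5*E
q = -5970 (q = -5*((1608 - 437) + 23) = -5*(1171 + 23) = -5*1194 = -5970)
x(I) = 2*I**2 (x(I) = I*(2*I) = 2*I**2)
q + x(b(o)) = -5970 + 2*(5*1)**2 = -5970 + 2*5**2 = -5970 + 2*25 = -5970 + 50 = -5920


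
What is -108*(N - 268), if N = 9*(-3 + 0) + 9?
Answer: 30888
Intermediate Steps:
N = -18 (N = 9*(-3) + 9 = -27 + 9 = -18)
-108*(N - 268) = -108*(-18 - 268) = -108*(-286) = 30888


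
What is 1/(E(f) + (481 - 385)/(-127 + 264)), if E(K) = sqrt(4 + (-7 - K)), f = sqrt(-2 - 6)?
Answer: 1/(96/137 + sqrt(-3 - 2*I*sqrt(2))) ≈ 0.256 + 0.33317*I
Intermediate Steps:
f = 2*I*sqrt(2) (f = sqrt(-8) = 2*I*sqrt(2) ≈ 2.8284*I)
E(K) = sqrt(-3 - K)
1/(E(f) + (481 - 385)/(-127 + 264)) = 1/(sqrt(-3 - 2*I*sqrt(2)) + (481 - 385)/(-127 + 264)) = 1/(sqrt(-3 - 2*I*sqrt(2)) + 96/137) = 1/(96/137 + sqrt(-3 - 2*I*sqrt(2)))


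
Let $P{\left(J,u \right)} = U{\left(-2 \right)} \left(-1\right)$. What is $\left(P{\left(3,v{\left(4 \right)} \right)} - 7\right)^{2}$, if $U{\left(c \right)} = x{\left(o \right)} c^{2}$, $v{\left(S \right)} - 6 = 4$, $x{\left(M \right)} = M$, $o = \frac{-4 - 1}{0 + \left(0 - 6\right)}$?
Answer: $\frac{961}{9} \approx 106.78$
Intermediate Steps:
$o = \frac{5}{6}$ ($o = - \frac{5}{0 + \left(0 - 6\right)} = - \frac{5}{0 - 6} = - \frac{5}{-6} = \left(-5\right) \left(- \frac{1}{6}\right) = \frac{5}{6} \approx 0.83333$)
$v{\left(S \right)} = 10$ ($v{\left(S \right)} = 6 + 4 = 10$)
$U{\left(c \right)} = \frac{5 c^{2}}{6}$
$P{\left(J,u \right)} = - \frac{10}{3}$ ($P{\left(J,u \right)} = \frac{5 \left(-2\right)^{2}}{6} \left(-1\right) = \frac{5}{6} \cdot 4 \left(-1\right) = \frac{10}{3} \left(-1\right) = - \frac{10}{3}$)
$\left(P{\left(3,v{\left(4 \right)} \right)} - 7\right)^{2} = \left(- \frac{10}{3} - 7\right)^{2} = \left(- \frac{31}{3}\right)^{2} = \frac{961}{9}$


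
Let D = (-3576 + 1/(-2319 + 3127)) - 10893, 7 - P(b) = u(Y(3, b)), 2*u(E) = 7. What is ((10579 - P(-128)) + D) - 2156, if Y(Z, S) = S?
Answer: -4887995/808 ≈ -6049.5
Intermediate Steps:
u(E) = 7/2 (u(E) = (1/2)*7 = 7/2)
P(b) = 7/2 (P(b) = 7 - 1*7/2 = 7 - 7/2 = 7/2)
D = -11690951/808 (D = (-3576 + 1/808) - 10893 = -2889407/808 - 10893 = -11690951/808 ≈ -14469.)
((10579 - P(-128)) + D) - 2156 = ((10579 - 1*7/2) - 11690951/808) - 2156 = ((10579 - 7/2) - 11690951/808) - 2156 = (21151/2 - 11690951/808) - 2156 = -3145947/808 - 2156 = -4887995/808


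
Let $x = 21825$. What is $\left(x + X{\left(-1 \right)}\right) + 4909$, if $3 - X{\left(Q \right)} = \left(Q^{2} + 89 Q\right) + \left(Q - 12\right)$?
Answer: $26838$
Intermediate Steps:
$X{\left(Q \right)} = 15 - Q^{2} - 90 Q$ ($X{\left(Q \right)} = 3 - \left(\left(Q^{2} + 89 Q\right) + \left(Q - 12\right)\right) = 3 - \left(\left(Q^{2} + 89 Q\right) + \left(-12 + Q\right)\right) = 3 - \left(-12 + Q^{2} + 90 Q\right) = 15 - Q^{2} - 90 Q$)
$\left(x + X{\left(-1 \right)}\right) + 4909 = \left(21825 - -104\right) + 4909 = \left(21825 + \left(15 - 1 + 90\right)\right) + 4909 = \left(21825 + 104\right) + 4909 = 21929 + 4909 = 26838$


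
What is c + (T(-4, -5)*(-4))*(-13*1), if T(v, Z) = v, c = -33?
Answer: -241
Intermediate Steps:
c + (T(-4, -5)*(-4))*(-13*1) = -33 + (-4*(-4))*(-13*1) = -33 + 16*(-13) = -33 - 208 = -241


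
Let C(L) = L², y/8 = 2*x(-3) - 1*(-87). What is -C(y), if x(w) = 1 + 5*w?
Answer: -222784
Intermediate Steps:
y = 472 (y = 8*(2*(1 + 5*(-3)) - 1*(-87)) = 8*(2*(1 - 15) + 87) = 8*(2*(-14) + 87) = 8*(-28 + 87) = 8*59 = 472)
-C(y) = -1*472² = -1*222784 = -222784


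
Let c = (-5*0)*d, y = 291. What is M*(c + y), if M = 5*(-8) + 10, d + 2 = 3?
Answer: -8730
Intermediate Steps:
d = 1 (d = -2 + 3 = 1)
M = -30 (M = -40 + 10 = -30)
c = 0 (c = -5*0*1 = 0*1 = 0)
M*(c + y) = -30*(0 + 291) = -30*291 = -8730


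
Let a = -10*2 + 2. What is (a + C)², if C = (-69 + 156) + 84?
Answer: 23409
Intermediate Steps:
a = -18 (a = -20 + 2 = -18)
C = 171 (C = 87 + 84 = 171)
(a + C)² = (-18 + 171)² = 153² = 23409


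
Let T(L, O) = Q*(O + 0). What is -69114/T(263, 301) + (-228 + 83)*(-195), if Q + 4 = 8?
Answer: 16986993/602 ≈ 28218.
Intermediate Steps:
Q = 4 (Q = -4 + 8 = 4)
T(L, O) = 4*O (T(L, O) = 4*(O + 0) = 4*O)
-69114/T(263, 301) + (-228 + 83)*(-195) = -69114/(4*301) + (-228 + 83)*(-195) = -69114/1204 - 145*(-195) = -69114*1/1204 + 28275 = -34557/602 + 28275 = 16986993/602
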